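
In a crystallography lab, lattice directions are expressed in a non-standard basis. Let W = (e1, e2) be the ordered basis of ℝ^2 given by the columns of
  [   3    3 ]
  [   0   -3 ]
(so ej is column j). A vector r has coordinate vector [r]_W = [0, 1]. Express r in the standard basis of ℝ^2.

[3, -3]

The coordinates say r = 0·e1 + e2; adding the scaled basis vectors gives [3, -3].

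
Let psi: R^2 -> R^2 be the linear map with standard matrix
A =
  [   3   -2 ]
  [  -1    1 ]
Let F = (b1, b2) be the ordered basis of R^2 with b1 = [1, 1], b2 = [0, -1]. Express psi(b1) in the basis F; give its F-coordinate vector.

Column 1 of [psi]_F is the F-coordinate vector of psi(b1).
In standard coordinates psi(b1) = A b1 = [1, 0].
Converting to F: [1, 0] = b1 + b2, so the coordinate vector is [1, 1].

[1, 1]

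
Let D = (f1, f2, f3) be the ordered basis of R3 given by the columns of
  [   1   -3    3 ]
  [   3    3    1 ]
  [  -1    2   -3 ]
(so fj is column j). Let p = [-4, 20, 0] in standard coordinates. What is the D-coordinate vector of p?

We seek scalars with c_1 f1 + ... + c_3 f3 = p; equivalently solve M c = p where the columns of M are f1, ..., f3.
Solving this 3x3 system gives c = (2, 4, 2).
Check: 2f1 + 4f2 + 2f3 = [-4, 20, 0].

[2, 4, 2]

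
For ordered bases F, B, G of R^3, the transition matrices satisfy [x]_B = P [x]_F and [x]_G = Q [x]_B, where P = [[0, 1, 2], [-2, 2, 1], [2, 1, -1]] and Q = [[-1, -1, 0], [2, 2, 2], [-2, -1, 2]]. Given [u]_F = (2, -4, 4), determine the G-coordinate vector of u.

(4, -16, -8)

Composing the changes, [u]_G = Q P [u]_F.
Q P = [[2, -3, -3], [0, 8, 4], [6, -2, -7]]; applying this to (2, -4, 4) gives (4, -16, -8).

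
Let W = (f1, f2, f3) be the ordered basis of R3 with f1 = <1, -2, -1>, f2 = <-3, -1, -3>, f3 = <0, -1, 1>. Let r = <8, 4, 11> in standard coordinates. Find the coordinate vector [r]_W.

Write r = c_1 f1 + ... + c_3 f3 and solve for the c_i.
Row-reducing the augmented matrix [M | r] gives c = (-1, -3, 1).
Check: -f1 - 3f2 + f3 = <8, 4, 11>.

<-1, -3, 1>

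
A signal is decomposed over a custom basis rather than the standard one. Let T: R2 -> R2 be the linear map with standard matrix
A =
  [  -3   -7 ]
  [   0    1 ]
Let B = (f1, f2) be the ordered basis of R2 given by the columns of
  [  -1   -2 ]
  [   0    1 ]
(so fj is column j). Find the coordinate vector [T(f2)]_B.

Compute T(f2) = A f2 = <-1, 1> in standard coordinates.
Then write this in B-coordinates: solve for y in y_1 f1 + y_2 f2 = <-1, 1>.
This gives y = <-1, 1>, which is column 2 of [T]_B.

<-1, 1>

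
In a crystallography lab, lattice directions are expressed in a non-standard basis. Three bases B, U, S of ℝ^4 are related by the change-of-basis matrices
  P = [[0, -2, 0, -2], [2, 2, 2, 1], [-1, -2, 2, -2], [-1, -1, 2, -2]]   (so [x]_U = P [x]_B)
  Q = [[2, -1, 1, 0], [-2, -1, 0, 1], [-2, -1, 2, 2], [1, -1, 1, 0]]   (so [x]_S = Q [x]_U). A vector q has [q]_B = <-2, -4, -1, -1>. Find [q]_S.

<45, 1, 27, 35>

Apply P to get U-coordinates <10, -15, 10, 6>, then Q to get S-coordinates.
The result is [q]_S = <45, 1, 27, 35>.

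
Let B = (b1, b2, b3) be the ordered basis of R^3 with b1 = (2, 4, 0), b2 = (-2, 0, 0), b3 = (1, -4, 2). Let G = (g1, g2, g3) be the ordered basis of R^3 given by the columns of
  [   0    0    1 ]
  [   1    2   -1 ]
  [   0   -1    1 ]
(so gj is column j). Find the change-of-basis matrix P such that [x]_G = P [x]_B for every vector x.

[[2, 2, -1], [2, -2, -1], [2, -2, 1]]

Column j of P is [bj]_G, since P maps B-coordinates to G-coordinates.
Expressing b1 in G: b1 = 2g1 + 2g2 + 2g3, so column 1 of P is (2, 2, 2).
Doing the same for each bj gives P = [[2, 2, -1], [2, -2, -1], [2, -2, 1]].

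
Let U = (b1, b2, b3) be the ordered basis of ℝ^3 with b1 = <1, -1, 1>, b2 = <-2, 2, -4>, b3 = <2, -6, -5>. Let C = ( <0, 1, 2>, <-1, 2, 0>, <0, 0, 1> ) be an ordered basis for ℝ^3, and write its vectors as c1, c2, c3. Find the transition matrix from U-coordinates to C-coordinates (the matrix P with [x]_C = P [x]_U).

Let M have columns bj and N have columns cj. Then for every x, N [x]_C = x = M [x]_U, so P = N^(-1) M.
Since det N = 1, N^(-1) has integer entries; multiplying gives P = [[1, -2, -2], [-1, 2, -2], [-1, 0, -1]].

[[1, -2, -2], [-1, 2, -2], [-1, 0, -1]]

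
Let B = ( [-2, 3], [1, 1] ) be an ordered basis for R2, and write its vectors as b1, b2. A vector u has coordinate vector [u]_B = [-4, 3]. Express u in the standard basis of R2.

By definition u = -4b1 + 3b2.
Summing componentwise gives [11, -9].

[11, -9]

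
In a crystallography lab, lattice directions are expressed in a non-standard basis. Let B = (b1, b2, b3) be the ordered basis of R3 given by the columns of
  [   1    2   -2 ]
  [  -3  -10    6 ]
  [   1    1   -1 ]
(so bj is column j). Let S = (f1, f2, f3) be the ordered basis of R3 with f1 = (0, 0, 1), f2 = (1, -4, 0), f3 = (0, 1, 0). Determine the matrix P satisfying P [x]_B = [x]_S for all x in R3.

Take x = bj: its B-coordinates are the j-th standard unit vector, so P e_j — column j of P — equals [bj]_S.
b1 = f1 + f2 + f3, giving column 1 = (1, 1, 1); repeating for each j gives P = [[1, 1, -1], [1, 2, -2], [1, -2, -2]].

[[1, 1, -1], [1, 2, -2], [1, -2, -2]]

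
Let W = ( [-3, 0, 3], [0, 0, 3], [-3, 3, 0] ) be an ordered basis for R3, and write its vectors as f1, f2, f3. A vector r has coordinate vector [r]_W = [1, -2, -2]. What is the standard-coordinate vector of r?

[3, -6, -3]

By definition r = f1 - 2f2 - 2f3.
Summing componentwise gives [3, -6, -3].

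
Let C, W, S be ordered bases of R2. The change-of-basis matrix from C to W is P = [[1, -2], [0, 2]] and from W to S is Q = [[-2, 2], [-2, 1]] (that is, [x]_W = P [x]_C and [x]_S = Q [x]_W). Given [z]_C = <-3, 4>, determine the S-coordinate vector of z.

Apply P to get W-coordinates <-11, 8>, then Q to get S-coordinates.
The result is [z]_S = <38, 30>.

<38, 30>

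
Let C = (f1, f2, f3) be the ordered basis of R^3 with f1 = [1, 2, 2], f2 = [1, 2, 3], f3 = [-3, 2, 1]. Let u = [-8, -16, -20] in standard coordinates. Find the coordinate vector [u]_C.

[u]_C is the unique c with M c = u, where M has columns f1, ..., f3.
Gaussian elimination on [M | u] yields c = (-4, -4, 0).
Check: -4f1 - 4f2 + 0·f3 = [-8, -16, -20].

[-4, -4, 0]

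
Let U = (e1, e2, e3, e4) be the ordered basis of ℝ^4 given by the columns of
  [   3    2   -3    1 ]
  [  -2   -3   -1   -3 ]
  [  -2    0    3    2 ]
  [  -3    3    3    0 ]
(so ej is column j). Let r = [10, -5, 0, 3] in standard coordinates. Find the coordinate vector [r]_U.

[-3, 2, -4, 3]

[r]_U is the unique c with M c = r, where M has columns e1, ..., e4.
Solving this 4x4 system gives c = (-3, 2, -4, 3).
Check: -3e1 + 2e2 - 4e3 + 3e4 = [10, -5, 0, 3].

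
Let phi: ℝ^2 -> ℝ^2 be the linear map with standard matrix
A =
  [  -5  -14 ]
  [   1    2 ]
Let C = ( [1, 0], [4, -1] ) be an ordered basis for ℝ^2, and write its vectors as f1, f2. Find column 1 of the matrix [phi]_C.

[-1, -1]

Column 1 of [phi]_C is the C-coordinate vector of phi(f1).
In standard coordinates phi(f1) = A f1 = [-5, 1].
Converting to C: [-5, 1] = -f1 - f2, so the coordinate vector is [-1, -1].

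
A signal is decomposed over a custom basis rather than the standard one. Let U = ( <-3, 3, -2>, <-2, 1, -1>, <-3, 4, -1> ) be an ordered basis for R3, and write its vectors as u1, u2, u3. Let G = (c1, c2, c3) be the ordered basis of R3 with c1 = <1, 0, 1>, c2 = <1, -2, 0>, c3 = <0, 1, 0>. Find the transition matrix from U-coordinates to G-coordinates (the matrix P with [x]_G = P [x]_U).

[[-2, -1, -1], [-1, -1, -2], [1, -1, 0]]

Column j of P is [uj]_G, since P maps U-coordinates to G-coordinates.
Expressing u1 in G: u1 = -2c1 - c2 + c3, so column 1 of P is <-2, -1, 1>.
Doing the same for each uj gives P = [[-2, -1, -1], [-1, -1, -2], [1, -1, 0]].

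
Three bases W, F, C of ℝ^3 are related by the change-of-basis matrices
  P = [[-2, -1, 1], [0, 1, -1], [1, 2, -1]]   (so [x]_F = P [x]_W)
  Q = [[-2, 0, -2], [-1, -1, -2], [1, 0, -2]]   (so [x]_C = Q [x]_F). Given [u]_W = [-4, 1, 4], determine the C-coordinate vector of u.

Composing the changes, [u]_C = Q P [u]_W.
Q P = [[2, -2, 0], [0, -4, 2], [-4, -5, 3]]; applying this to [-4, 1, 4] gives [-10, 4, 23].

[-10, 4, 23]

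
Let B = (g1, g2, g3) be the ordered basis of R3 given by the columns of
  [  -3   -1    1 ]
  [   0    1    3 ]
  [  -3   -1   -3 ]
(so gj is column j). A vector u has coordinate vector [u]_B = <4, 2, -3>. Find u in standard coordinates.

The coordinates say u = 4g1 + 2g2 - 3g3; adding the scaled basis vectors gives <-17, -7, -5>.

<-17, -7, -5>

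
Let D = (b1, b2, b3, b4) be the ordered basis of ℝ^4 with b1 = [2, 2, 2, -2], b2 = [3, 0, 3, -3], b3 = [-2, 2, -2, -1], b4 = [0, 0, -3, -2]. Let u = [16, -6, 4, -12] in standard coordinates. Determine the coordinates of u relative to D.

We seek scalars with c_1 b1 + ... + c_4 b4 = u; equivalently solve M c = u where the columns of M are b1, ..., b4.
Solving this 4x4 system gives c = (1, 2, -4, 4).
Check: b1 + 2b2 - 4b3 + 4b4 = [16, -6, 4, -12].

[1, 2, -4, 4]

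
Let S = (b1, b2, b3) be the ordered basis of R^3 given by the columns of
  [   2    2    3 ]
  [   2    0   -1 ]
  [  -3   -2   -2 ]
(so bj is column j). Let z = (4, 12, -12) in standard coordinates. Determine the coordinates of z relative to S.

(4, 4, -4)

[z]_S is the unique c with M c = z, where M has columns b1, ..., b3.
Row-reducing the augmented matrix [M | z] gives c = (4, 4, -4).
Check: 4b1 + 4b2 - 4b3 = (4, 12, -12).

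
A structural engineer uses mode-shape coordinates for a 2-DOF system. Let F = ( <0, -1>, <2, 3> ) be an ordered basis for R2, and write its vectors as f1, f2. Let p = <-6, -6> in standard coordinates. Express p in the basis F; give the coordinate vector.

We seek scalars with c_1 f1 + c_2 f2 = p; equivalently solve M c = p where the columns of M are f1, f2.
System: 0c_1 + 2c_2 = -6, -c_1 + 3c_2 = -6; solving gives c_1 = -3, c_2 = -3.
Check: -3f1 - 3f2 = <-6, -6>.

<-3, -3>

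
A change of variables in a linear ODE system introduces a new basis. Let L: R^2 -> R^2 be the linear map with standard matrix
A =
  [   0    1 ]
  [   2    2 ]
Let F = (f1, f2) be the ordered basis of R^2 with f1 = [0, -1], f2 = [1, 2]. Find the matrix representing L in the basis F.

[[0, -2], [-1, 2]]

The j-th column of [L]_F is [L(fj)]_F.
L(f1) = A f1 = [-1, -2] = 0·f1 - f2, so column 1 is [0, -1].
Repeating for f2 and assembling the columns gives [[0, -2], [-1, 2]].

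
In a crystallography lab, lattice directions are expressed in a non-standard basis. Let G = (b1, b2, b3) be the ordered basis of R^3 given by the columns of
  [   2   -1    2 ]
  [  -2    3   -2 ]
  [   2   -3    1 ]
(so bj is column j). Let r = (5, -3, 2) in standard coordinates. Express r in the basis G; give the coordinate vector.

(2, 1, 1)

We seek scalars with c_1 b1 + ... + c_3 b3 = r; equivalently solve M c = r where the columns of M are b1, ..., b3.
Gaussian elimination on [M | r] yields c = (2, 1, 1).
Check: 2b1 + b2 + b3 = (5, -3, 2).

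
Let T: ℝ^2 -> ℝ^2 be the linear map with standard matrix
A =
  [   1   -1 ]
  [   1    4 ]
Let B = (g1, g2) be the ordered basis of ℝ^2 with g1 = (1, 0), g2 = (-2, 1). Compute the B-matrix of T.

[[3, 1], [1, 2]]

Let P have columns g1, g2. Then [T]_B = P^(-1) A P.
Here det P = 1, so P^(-1) is integer; computing A P first and then P^(-1)(A P) gives [[3, 1], [1, 2]].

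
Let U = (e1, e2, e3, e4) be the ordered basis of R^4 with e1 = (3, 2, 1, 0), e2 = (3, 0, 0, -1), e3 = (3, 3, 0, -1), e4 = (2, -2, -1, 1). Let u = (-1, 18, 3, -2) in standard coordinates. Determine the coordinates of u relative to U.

(1, -4, 4, -2)

[u]_U is the unique c with M c = u, where M has columns e1, ..., e4.
Row-reducing the augmented matrix [M | u] gives c = (1, -4, 4, -2).
Check: e1 - 4e2 + 4e3 - 2e4 = (-1, 18, 3, -2).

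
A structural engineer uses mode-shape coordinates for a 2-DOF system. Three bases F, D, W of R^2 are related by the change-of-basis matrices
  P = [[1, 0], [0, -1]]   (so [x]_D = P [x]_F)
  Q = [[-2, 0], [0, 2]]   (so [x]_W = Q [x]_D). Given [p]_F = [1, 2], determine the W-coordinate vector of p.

Composing the changes, [p]_W = Q P [p]_F.
Q P = [[-2, 0], [0, -2]]; applying this to [1, 2] gives [-2, -4].

[-2, -4]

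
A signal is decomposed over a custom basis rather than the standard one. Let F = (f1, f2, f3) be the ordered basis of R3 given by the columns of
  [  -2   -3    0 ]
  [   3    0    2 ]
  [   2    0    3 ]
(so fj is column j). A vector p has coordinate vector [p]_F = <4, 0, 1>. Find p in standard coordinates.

By definition p = 4f1 + 0·f2 + f3.
Summing componentwise gives <-8, 14, 11>.

<-8, 14, 11>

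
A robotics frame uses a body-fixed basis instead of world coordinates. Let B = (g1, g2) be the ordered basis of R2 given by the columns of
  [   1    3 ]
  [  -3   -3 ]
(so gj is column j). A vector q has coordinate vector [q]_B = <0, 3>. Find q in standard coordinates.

<9, -9>

q = M [q]_B, where M has columns g1, g2.
Carrying out the matrix-vector product, q = <9, -9>.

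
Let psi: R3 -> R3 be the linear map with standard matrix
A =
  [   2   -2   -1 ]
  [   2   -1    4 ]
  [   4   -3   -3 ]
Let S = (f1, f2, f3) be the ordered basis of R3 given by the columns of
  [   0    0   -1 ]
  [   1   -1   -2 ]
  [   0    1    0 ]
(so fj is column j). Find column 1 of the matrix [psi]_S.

Compute psi(f1) = A f1 = [-2, -1, -3] in standard coordinates.
Then write this in S-coordinates: solve for y in y_1 f1 + ... + y_3 f3 = [-2, -1, -3].
This gives y = [0, -3, 2], which is column 1 of [psi]_S.

[0, -3, 2]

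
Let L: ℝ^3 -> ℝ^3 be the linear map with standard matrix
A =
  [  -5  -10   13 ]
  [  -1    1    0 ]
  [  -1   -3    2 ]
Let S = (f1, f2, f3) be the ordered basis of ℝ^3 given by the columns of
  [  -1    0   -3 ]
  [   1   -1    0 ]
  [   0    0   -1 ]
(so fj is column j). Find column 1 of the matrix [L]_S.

Compute L(f1) = A f1 = <-5, 2, -2> in standard coordinates.
Then write this in S-coordinates: solve for y in y_1 f1 + ... + y_3 f3 = <-5, 2, -2>.
This gives y = <-1, -3, 2>, which is column 1 of [L]_S.

<-1, -3, 2>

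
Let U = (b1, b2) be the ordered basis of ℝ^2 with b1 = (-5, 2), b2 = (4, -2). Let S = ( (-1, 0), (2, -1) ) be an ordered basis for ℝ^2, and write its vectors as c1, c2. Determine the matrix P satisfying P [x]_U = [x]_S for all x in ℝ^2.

Column j of P is [bj]_S, since P maps U-coordinates to S-coordinates.
Expressing b1 in S: b1 = c1 - 2c2, so column 1 of P is (1, -2).
Doing the same for each bj gives P = [[1, 0], [-2, 2]].

[[1, 0], [-2, 2]]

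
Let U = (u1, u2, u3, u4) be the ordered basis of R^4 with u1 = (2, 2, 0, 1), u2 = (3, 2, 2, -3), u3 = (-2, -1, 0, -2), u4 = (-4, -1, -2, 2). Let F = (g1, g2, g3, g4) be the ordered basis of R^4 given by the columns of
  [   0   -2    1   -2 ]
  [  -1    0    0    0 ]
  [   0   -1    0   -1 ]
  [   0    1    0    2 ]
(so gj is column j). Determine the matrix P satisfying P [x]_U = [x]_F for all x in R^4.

[[-2, -2, 1, 1], [-1, -1, 2, 2], [2, -1, -2, 0], [1, -1, -2, 0]]

Column j of P is [uj]_F, since P maps U-coordinates to F-coordinates.
Expressing u1 in F: u1 = -2g1 - g2 + 2g3 + g4, so column 1 of P is (-2, -1, 2, 1).
Doing the same for each uj gives P = [[-2, -2, 1, 1], [-1, -1, 2, 2], [2, -1, -2, 0], [1, -1, -2, 0]].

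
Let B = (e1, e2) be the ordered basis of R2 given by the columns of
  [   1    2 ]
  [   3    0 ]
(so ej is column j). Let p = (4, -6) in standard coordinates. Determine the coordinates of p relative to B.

(-2, 3)

We seek scalars with c_1 e1 + c_2 e2 = p; equivalently solve M c = p where the columns of M are e1, e2.
System: c_1 + 2c_2 = 4, 3c_1 + 0c_2 = -6; solving gives c_1 = -2, c_2 = 3.
Check: -2e1 + 3e2 = (4, -6).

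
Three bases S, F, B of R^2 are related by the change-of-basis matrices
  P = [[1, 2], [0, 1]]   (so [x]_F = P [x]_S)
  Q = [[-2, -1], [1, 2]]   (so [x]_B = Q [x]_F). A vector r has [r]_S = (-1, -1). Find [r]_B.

Composing the changes, [r]_B = Q P [r]_S.
Q P = [[-2, -5], [1, 4]]; applying this to (-1, -1) gives (7, -5).

(7, -5)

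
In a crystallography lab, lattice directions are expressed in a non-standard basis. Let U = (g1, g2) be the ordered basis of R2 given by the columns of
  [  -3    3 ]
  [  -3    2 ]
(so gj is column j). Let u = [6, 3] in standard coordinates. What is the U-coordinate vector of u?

Write u = c_1 g1 + c_2 g2 and solve for the c_i.
System: -3c_1 + 3c_2 = 6, -3c_1 + 2c_2 = 3; solving gives c_1 = 1, c_2 = 3.
Check: g1 + 3g2 = [6, 3].

[1, 3]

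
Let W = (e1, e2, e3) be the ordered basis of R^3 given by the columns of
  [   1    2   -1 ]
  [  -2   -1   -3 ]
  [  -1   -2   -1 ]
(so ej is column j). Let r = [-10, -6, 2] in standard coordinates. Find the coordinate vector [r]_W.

[-2, -2, 4]

We seek scalars with c_1 e1 + ... + c_3 e3 = r; equivalently solve M c = r where the columns of M are e1, ..., e3.
Solving this 3x3 system gives c = (-2, -2, 4).
Check: -2e1 - 2e2 + 4e3 = [-10, -6, 2].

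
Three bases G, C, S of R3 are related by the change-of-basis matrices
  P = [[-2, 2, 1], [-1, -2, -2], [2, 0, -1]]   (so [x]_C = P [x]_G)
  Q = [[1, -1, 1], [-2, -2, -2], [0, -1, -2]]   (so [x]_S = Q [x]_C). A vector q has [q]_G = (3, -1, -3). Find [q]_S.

(-7, -6, -23)

Composing the changes, [q]_S = Q P [q]_G.
Q P = [[1, 4, 2], [2, 0, 4], [-3, 2, 4]]; applying this to (3, -1, -3) gives (-7, -6, -23).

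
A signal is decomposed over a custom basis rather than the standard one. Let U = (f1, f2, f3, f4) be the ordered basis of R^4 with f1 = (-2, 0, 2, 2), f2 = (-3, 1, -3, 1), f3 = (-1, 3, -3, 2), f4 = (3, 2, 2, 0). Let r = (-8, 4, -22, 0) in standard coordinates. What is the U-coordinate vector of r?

[r]_U is the unique c with M c = r, where M has columns f1, ..., f4.
Solving this 4x4 system gives c = (-3, 2, 2, -2).
Check: -3f1 + 2f2 + 2f3 - 2f4 = (-8, 4, -22, 0).

(-3, 2, 2, -2)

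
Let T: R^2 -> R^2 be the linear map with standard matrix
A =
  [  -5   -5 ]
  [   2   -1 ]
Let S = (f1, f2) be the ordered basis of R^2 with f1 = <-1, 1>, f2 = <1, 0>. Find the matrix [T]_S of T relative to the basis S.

[[-3, 2], [-3, -3]]

The j-th column of [T]_S is [T(fj)]_S.
T(f1) = A f1 = <0, -3> = -3f1 - 3f2, so column 1 is <-3, -3>.
Repeating for f2 and assembling the columns gives [[-3, 2], [-3, -3]].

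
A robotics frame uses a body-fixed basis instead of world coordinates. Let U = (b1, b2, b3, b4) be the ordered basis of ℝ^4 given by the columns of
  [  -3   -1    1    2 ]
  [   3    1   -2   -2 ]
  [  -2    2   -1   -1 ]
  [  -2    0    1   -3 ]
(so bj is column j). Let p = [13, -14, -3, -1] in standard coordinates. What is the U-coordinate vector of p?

[p]_U is the unique c with M c = p, where M has columns b1, ..., b4.
Gaussian elimination on [M | p] yields c = (-2, -2, 1, 2).
Check: -2b1 - 2b2 + b3 + 2b4 = [13, -14, -3, -1].

[-2, -2, 1, 2]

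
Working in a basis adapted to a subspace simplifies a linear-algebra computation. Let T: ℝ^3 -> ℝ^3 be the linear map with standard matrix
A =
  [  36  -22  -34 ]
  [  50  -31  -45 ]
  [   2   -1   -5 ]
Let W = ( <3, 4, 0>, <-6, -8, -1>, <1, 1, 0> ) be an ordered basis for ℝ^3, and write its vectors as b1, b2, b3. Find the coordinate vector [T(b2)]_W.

Compute T(b2) = A b2 = <-6, -7, 1> in standard coordinates.
Then write this in W-coordinates: solve for y in y_1 b1 + ... + y_3 b3 = <-6, -7, 1>.
This gives y = <-3, -1, -3>, which is column 2 of [T]_W.

<-3, -1, -3>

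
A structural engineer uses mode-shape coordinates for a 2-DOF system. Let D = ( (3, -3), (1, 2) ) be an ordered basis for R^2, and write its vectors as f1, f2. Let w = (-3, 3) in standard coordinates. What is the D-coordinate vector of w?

(-1, 0)

[w]_D is the unique c with M c = w, where M has columns f1, f2.
System: 3c_1 + c_2 = -3, -3c_1 + 2c_2 = 3; solving gives c_1 = -1, c_2 = 0.
Check: -f1 + 0·f2 = (-3, 3).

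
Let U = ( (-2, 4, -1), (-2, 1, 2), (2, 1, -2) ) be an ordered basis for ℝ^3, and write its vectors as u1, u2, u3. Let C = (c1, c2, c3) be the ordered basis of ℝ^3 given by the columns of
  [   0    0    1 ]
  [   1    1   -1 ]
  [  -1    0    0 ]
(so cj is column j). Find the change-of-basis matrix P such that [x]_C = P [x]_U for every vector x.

Let M have columns uj and N have columns cj. Then for every x, N [x]_C = x = M [x]_U, so P = N^(-1) M.
Since det N = 1, N^(-1) has integer entries; multiplying gives P = [[1, -2, 2], [1, 1, 1], [-2, -2, 2]].

[[1, -2, 2], [1, 1, 1], [-2, -2, 2]]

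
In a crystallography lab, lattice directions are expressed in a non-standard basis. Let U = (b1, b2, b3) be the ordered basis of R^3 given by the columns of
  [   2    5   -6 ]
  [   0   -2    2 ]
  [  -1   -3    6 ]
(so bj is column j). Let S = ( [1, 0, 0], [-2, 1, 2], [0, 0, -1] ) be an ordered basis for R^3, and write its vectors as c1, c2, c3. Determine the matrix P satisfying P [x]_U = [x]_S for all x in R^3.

[[2, 1, -2], [0, -2, 2], [1, -1, -2]]

Column j of P is [bj]_S, since P maps U-coordinates to S-coordinates.
Expressing b1 in S: b1 = 2c1 + 0·c2 + c3, so column 1 of P is [2, 0, 1].
Doing the same for each bj gives P = [[2, 1, -2], [0, -2, 2], [1, -1, -2]].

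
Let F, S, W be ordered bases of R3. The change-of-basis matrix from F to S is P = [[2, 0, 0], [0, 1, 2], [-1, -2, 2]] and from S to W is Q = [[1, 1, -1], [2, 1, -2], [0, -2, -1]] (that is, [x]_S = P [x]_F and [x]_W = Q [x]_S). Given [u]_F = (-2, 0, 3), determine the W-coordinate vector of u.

First [u]_S = P [u]_F = (-4, 6, 8).
Then [u]_W = Q [u]_S = (-6, -18, -20).

(-6, -18, -20)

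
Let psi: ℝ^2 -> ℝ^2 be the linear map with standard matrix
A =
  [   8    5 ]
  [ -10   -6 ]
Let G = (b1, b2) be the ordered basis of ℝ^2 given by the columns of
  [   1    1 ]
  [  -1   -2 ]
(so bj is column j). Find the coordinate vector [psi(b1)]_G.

Column 1 of [psi]_G is the G-coordinate vector of psi(b1).
In standard coordinates psi(b1) = A b1 = (3, -4).
Converting to G: (3, -4) = 2b1 + b2, so the coordinate vector is (2, 1).

(2, 1)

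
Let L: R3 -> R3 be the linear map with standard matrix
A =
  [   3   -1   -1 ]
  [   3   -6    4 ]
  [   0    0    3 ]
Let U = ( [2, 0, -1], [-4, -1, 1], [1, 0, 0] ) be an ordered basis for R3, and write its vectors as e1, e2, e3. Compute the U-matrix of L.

[[1, -1, -3], [-2, 2, -3], [-3, -2, -3]]

With P the matrix whose columns are e1, ..., e3, [L]_U = P^(-1) A P.
Column by column: L(e1) = A e1 = [7, 2, -3]; its U-coordinates [1, -2, -3] give column 1.
Continuing for each basis vector yields [L]_U = [[1, -1, -3], [-2, 2, -3], [-3, -2, -3]].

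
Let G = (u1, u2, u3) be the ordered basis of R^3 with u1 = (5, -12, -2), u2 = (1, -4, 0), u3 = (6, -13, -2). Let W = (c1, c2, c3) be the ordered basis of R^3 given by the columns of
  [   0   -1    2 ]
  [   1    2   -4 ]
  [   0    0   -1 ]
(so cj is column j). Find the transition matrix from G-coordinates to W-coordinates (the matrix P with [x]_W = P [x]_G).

Let M have columns uj and N have columns cj. Then for every x, N [x]_W = x = M [x]_G, so P = N^(-1) M.
Since det N = -1, N^(-1) has integer entries; multiplying gives P = [[-2, -2, -1], [-1, -1, -2], [2, 0, 2]].

[[-2, -2, -1], [-1, -1, -2], [2, 0, 2]]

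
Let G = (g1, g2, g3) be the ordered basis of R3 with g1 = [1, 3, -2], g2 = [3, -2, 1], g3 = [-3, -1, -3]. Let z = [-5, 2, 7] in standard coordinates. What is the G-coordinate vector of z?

[-2, -3, -2]

Write z = c_1 g1 + ... + c_3 g3 and solve for the c_i.
Solving this 3x3 system gives c = (-2, -3, -2).
Check: -2g1 - 3g2 - 2g3 = [-5, 2, 7].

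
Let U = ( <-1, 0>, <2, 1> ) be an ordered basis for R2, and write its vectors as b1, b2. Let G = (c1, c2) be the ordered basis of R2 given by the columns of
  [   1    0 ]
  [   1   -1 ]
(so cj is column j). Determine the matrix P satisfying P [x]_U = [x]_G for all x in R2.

Let M have columns bj and N have columns cj. Then for every x, N [x]_G = x = M [x]_U, so P = N^(-1) M.
Since det N = -1, N^(-1) has integer entries; multiplying gives P = [[-1, 2], [-1, 1]].

[[-1, 2], [-1, 1]]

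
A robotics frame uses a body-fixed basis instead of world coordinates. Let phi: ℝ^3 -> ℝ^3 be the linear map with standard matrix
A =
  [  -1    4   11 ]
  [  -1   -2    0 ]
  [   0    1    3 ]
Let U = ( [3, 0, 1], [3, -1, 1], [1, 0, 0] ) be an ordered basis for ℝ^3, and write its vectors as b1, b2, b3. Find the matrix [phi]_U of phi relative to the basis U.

The j-th column of [phi]_U is [phi(bj)]_U.
phi(b1) = A b1 = [8, -3, 3] = 0·b1 + 3b2 - b3, so column 1 is [0, 3, -1].
Repeating for b2, b3 and assembling the columns gives [[0, 1, -1], [3, 1, 1], [-1, -2, -1]].

[[0, 1, -1], [3, 1, 1], [-1, -2, -1]]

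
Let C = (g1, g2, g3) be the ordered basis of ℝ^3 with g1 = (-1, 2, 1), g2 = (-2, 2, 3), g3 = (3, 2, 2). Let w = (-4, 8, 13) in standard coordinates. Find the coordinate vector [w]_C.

[w]_C is the unique c with M c = w, where M has columns g1, ..., g3.
Row-reducing the augmented matrix [M | w] gives c = (-1, 4, 1).
Check: -g1 + 4g2 + g3 = (-4, 8, 13).

(-1, 4, 1)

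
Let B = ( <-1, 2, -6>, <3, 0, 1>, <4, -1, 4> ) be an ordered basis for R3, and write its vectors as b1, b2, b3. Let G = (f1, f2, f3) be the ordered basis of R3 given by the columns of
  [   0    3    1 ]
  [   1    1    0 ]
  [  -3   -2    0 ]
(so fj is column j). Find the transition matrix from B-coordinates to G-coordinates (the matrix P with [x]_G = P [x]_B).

Take x = bj: its B-coordinates are the j-th standard unit vector, so P e_j — column j of P — equals [bj]_G.
b1 = 2f1 + 0·f2 - f3, giving column 1 = <2, 0, -1>; repeating for each j gives P = [[2, -1, -2], [0, 1, 1], [-1, 0, 1]].

[[2, -1, -2], [0, 1, 1], [-1, 0, 1]]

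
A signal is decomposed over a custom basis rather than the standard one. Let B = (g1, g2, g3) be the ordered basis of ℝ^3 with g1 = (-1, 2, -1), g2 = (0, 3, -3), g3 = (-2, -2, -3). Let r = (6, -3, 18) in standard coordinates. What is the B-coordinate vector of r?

Write r = c_1 g1 + ... + c_3 g3 and solve for the c_i.
Gaussian elimination on [M | r] yields c = (0, -3, -3).
Check: 0·g1 - 3g2 - 3g3 = (6, -3, 18).

(0, -3, -3)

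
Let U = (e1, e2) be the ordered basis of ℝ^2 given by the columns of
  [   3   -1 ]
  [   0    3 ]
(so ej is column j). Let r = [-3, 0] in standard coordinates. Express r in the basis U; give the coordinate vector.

[-1, 0]

We seek scalars with c_1 e1 + c_2 e2 = r; equivalently solve M c = r where the columns of M are e1, e2.
System: 3c_1 - c_2 = -3, 0c_1 + 3c_2 = 0; solving gives c_1 = -1, c_2 = 0.
Check: -e1 + 0·e2 = [-3, 0].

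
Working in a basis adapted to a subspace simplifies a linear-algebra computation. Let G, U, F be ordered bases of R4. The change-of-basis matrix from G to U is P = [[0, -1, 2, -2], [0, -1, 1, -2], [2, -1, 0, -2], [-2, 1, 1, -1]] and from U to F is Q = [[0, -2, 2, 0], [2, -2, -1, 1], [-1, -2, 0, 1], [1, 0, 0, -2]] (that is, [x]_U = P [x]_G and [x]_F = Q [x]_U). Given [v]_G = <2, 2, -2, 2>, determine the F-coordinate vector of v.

<12, -8, 20, 2>

Apply P to get U-coordinates <-10, -8, -2, -6>, then Q to get F-coordinates.
The result is [v]_F = <12, -8, 20, 2>.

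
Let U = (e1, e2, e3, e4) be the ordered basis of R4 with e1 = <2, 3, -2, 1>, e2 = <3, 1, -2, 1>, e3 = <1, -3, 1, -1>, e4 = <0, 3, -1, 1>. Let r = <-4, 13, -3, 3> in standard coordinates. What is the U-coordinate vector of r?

<2, -2, -2, 1>

We seek scalars with c_1 e1 + ... + c_4 e4 = r; equivalently solve M c = r where the columns of M are e1, ..., e4.
Row-reducing the augmented matrix [M | r] gives c = (2, -2, -2, 1).
Check: 2e1 - 2e2 - 2e3 + e4 = <-4, 13, -3, 3>.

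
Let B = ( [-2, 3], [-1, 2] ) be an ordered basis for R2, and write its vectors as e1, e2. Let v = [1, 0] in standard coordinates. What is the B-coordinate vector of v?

Write v = c_1 e1 + c_2 e2 and solve for the c_i.
System: -2c_1 - c_2 = 1, 3c_1 + 2c_2 = 0; solving gives c_1 = -2, c_2 = 3.
Check: -2e1 + 3e2 = [1, 0].

[-2, 3]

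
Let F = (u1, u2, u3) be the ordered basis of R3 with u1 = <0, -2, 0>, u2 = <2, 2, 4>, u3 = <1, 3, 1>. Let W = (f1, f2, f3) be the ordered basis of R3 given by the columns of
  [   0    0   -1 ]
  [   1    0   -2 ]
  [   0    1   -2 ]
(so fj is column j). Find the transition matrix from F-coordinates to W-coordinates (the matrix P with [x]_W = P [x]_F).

Take x = uj: its F-coordinates are the j-th standard unit vector, so P e_j — column j of P — equals [uj]_W.
u1 = -2f1 + 0·f2 + 0·f3, giving column 1 = <-2, 0, 0>; repeating for each j gives P = [[-2, -2, 1], [0, 0, -1], [0, -2, -1]].

[[-2, -2, 1], [0, 0, -1], [0, -2, -1]]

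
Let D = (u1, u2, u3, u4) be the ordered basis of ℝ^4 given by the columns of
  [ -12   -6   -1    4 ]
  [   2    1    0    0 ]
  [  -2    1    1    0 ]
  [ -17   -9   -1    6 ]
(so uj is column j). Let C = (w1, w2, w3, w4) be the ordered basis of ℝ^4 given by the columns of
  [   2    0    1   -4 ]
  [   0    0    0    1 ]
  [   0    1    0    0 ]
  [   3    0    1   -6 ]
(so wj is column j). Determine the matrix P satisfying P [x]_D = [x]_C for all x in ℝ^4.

[[-1, -1, 0, 2], [-2, 1, 1, 0], [-2, 0, -1, 0], [2, 1, 0, 0]]

Take x = uj: its D-coordinates are the j-th standard unit vector, so P e_j — column j of P — equals [uj]_C.
u1 = -w1 - 2w2 - 2w3 + 2w4, giving column 1 = <-1, -2, -2, 2>; repeating for each j gives P = [[-1, -1, 0, 2], [-2, 1, 1, 0], [-2, 0, -1, 0], [2, 1, 0, 0]].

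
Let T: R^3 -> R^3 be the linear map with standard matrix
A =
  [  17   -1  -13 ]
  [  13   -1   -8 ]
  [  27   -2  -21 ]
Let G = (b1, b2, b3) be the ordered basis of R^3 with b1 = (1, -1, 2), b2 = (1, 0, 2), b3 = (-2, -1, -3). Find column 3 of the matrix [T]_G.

Compute T(b3) = A b3 = (6, -1, 11) in standard coordinates.
Then write this in G-coordinates: solve for y in y_1 b1 + ... + y_3 b3 = (6, -1, 11).
This gives y = (2, 2, -1), which is column 3 of [T]_G.

(2, 2, -1)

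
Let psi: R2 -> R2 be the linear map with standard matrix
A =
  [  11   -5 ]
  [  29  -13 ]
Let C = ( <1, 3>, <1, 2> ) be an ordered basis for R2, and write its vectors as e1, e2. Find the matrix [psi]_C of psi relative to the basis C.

[[-2, 1], [-2, 0]]

Let P have columns e1, e2. Then [psi]_C = P^(-1) A P.
Here det P = -1, so P^(-1) is integer; computing A P first and then P^(-1)(A P) gives [[-2, 1], [-2, 0]].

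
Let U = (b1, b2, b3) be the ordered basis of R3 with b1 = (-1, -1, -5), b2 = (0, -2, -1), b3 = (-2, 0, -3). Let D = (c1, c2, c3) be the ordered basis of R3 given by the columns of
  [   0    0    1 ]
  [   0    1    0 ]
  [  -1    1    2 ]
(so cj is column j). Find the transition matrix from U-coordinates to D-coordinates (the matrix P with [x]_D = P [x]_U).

Column j of P is [bj]_D, since P maps U-coordinates to D-coordinates.
Expressing b1 in D: b1 = 2c1 - c2 - c3, so column 1 of P is (2, -1, -1).
Doing the same for each bj gives P = [[2, -1, -1], [-1, -2, 0], [-1, 0, -2]].

[[2, -1, -1], [-1, -2, 0], [-1, 0, -2]]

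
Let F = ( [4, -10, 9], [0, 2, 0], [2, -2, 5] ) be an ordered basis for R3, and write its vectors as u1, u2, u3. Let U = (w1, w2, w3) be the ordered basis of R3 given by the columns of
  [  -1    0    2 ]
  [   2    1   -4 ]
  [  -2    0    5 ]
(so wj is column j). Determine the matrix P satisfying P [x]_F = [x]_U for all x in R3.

Column j of P is [uj]_U, since P maps F-coordinates to U-coordinates.
Expressing u1 in U: u1 = -2w1 - 2w2 + w3, so column 1 of P is [-2, -2, 1].
Doing the same for each uj gives P = [[-2, 0, 0], [-2, 2, 2], [1, 0, 1]].

[[-2, 0, 0], [-2, 2, 2], [1, 0, 1]]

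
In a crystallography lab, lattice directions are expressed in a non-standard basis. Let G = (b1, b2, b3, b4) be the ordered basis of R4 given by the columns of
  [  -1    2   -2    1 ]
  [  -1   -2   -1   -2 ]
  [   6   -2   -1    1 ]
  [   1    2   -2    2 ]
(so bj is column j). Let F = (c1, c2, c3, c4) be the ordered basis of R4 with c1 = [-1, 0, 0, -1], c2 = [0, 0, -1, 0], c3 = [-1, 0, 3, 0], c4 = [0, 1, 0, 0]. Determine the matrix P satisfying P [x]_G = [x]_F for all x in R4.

Let M have columns bj and N have columns cj. Then for every x, N [x]_F = x = M [x]_G, so P = N^(-1) M.
Since det N = 1, N^(-1) has integer entries; multiplying gives P = [[-1, -2, 2, -2], [0, 2, 1, 2], [2, 0, 0, 1], [-1, -2, -1, -2]].

[[-1, -2, 2, -2], [0, 2, 1, 2], [2, 0, 0, 1], [-1, -2, -1, -2]]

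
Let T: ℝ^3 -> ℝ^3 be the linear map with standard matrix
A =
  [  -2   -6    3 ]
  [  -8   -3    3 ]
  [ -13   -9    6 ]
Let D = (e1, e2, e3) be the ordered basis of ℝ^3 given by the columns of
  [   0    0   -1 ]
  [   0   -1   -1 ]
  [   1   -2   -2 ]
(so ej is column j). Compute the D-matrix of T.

The j-th column of [T]_D is [T(ej)]_D.
T(e1) = A e1 = [3, 3, 6] = 0·e1 + 0·e2 - 3e3, so column 1 is [0, 0, -3].
Repeating for e2, e3 and assembling the columns gives [[0, 3, 0], [0, 3, -3], [-3, 0, -2]].

[[0, 3, 0], [0, 3, -3], [-3, 0, -2]]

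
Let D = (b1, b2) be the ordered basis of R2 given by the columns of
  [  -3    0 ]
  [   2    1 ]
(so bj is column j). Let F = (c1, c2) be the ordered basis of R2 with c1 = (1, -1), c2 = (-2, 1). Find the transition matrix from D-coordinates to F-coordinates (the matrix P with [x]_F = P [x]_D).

Let M have columns bj and N have columns cj. Then for every x, N [x]_F = x = M [x]_D, so P = N^(-1) M.
Since det N = -1, N^(-1) has integer entries; multiplying gives P = [[-1, -2], [1, -1]].

[[-1, -2], [1, -1]]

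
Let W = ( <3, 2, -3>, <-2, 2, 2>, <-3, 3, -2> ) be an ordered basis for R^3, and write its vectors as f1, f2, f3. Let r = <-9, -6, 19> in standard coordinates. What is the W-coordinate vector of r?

Write r = c_1 f1 + ... + c_3 f3 and solve for the c_i.
Solving this 3x3 system gives c = (-3, 3, -2).
Check: -3f1 + 3f2 - 2f3 = <-9, -6, 19>.

<-3, 3, -2>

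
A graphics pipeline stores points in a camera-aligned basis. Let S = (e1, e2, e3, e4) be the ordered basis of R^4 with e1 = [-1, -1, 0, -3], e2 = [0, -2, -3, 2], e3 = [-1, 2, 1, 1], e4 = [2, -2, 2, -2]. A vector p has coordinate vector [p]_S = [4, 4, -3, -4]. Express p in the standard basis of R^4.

[-9, -10, -23, 1]

By definition p = 4e1 + 4e2 - 3e3 - 4e4.
Summing componentwise gives [-9, -10, -23, 1].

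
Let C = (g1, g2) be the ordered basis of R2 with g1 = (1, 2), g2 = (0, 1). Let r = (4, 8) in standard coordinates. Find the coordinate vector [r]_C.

We seek scalars with c_1 g1 + c_2 g2 = r; equivalently solve M c = r where the columns of M are g1, g2.
System: c_1 + 0c_2 = 4, 2c_1 + c_2 = 8; solving gives c_1 = 4, c_2 = 0.
Check: 4g1 + 0·g2 = (4, 8).

(4, 0)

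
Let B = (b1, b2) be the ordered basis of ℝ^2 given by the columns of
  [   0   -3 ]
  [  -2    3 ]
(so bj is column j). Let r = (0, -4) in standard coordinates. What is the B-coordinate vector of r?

(2, 0)

We seek scalars with c_1 b1 + c_2 b2 = r; equivalently solve M c = r where the columns of M are b1, b2.
System: 0c_1 - 3c_2 = 0, -2c_1 + 3c_2 = -4; solving gives c_1 = 2, c_2 = 0.
Check: 2b1 + 0·b2 = (0, -4).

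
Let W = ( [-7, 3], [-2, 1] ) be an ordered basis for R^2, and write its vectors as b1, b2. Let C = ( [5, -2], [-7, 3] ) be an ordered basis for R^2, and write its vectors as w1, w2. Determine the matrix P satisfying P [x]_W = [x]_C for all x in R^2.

[[0, 1], [1, 1]]

Column j of P is [bj]_C, since P maps W-coordinates to C-coordinates.
Expressing b1 in C: b1 = 0·w1 + w2, so column 1 of P is [0, 1].
Doing the same for each bj gives P = [[0, 1], [1, 1]].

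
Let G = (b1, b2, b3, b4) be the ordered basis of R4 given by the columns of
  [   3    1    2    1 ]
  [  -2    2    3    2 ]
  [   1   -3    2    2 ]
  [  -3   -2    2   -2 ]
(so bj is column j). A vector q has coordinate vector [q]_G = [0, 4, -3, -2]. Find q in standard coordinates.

By definition q = 0·b1 + 4b2 - 3b3 - 2b4.
Summing componentwise gives [-4, -5, -22, -10].

[-4, -5, -22, -10]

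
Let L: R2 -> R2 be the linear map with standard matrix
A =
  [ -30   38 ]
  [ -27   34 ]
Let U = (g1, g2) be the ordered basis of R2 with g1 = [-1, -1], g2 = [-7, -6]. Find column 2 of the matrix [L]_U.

[-3, 3]

Column 2 of [L]_U is the U-coordinate vector of L(g2).
In standard coordinates L(g2) = A g2 = [-18, -15].
Converting to U: [-18, -15] = -3g1 + 3g2, so the coordinate vector is [-3, 3].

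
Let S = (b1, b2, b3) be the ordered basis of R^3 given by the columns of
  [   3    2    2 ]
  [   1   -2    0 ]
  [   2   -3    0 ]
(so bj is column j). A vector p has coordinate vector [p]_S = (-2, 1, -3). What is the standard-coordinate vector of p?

p = M [p]_S, where M has columns b1, ..., b3.
Carrying out the matrix-vector product, p = (-10, -4, -7).

(-10, -4, -7)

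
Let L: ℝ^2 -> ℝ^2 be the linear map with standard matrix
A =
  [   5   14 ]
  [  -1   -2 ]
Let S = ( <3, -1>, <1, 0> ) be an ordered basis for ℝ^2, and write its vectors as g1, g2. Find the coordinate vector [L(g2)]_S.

Column 2 of [L]_S is the S-coordinate vector of L(g2).
In standard coordinates L(g2) = A g2 = <5, -1>.
Converting to S: <5, -1> = g1 + 2g2, so the coordinate vector is <1, 2>.

<1, 2>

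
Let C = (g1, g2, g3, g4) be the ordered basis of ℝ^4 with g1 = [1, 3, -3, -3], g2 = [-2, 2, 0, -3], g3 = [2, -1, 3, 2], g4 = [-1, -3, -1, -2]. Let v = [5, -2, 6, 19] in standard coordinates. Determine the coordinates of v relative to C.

[v]_C is the unique c with M c = v, where M has columns g1, ..., g4.
Row-reducing the augmented matrix [M | v] gives c = (-2, -3, -1, -3).
Check: -2g1 - 3g2 - g3 - 3g4 = [5, -2, 6, 19].

[-2, -3, -1, -3]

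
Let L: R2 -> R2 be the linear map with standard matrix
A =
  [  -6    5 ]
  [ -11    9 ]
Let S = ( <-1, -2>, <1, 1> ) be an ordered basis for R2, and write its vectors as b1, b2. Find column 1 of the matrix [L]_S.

Compute L(b1) = A b1 = <-4, -7> in standard coordinates.
Then write this in S-coordinates: solve for y in y_1 b1 + y_2 b2 = <-4, -7>.
This gives y = <3, -1>, which is column 1 of [L]_S.

<3, -1>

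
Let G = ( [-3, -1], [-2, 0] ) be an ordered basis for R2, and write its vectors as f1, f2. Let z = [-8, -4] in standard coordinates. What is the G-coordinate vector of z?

[z]_G is the unique c with M c = z, where M has columns f1, f2.
System: -3c_1 - 2c_2 = -8, -c_1 + 0c_2 = -4; solving gives c_1 = 4, c_2 = -2.
Check: 4f1 - 2f2 = [-8, -4].

[4, -2]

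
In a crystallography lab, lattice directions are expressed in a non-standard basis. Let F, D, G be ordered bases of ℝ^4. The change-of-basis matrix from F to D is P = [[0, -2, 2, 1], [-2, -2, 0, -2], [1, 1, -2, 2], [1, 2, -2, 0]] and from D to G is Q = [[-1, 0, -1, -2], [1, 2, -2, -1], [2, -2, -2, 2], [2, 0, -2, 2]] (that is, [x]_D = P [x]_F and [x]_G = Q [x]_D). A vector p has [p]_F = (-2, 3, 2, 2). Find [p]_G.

Apply P to get D-coordinates (0, -6, 1, 0), then Q to get G-coordinates.
The result is [p]_G = (-1, -14, 10, -2).

(-1, -14, 10, -2)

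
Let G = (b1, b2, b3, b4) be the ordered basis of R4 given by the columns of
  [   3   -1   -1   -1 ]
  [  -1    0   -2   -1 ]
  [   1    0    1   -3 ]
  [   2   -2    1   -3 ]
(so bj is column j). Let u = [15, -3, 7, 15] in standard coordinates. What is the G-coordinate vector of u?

[u]_G is the unique c with M c = u, where M has columns b1, ..., b4.
Solving this 4x4 system gives c = (4, -2, 0, -1).
Check: 4b1 - 2b2 + 0·b3 - b4 = [15, -3, 7, 15].

[4, -2, 0, -1]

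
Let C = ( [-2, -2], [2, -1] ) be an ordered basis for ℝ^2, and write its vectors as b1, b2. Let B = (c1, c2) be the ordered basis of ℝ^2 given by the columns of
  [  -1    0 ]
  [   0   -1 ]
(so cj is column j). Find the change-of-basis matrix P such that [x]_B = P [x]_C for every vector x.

Column j of P is [bj]_B, since P maps C-coordinates to B-coordinates.
Expressing b1 in B: b1 = 2c1 + 2c2, so column 1 of P is [2, 2].
Doing the same for each bj gives P = [[2, -2], [2, 1]].

[[2, -2], [2, 1]]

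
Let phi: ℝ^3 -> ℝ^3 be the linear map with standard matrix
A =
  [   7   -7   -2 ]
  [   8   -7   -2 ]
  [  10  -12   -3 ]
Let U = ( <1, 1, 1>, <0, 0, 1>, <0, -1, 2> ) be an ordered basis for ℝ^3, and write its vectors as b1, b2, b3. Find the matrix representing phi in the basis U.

Let P have columns b1, ..., b3. Then [phi]_U = P^(-1) A P.
Here det P = 1, so P^(-1) is integer; computing A P first and then P^(-1)(A P) gives [[-2, -2, 3], [-1, -1, 3], [-1, 0, 0]].

[[-2, -2, 3], [-1, -1, 3], [-1, 0, 0]]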